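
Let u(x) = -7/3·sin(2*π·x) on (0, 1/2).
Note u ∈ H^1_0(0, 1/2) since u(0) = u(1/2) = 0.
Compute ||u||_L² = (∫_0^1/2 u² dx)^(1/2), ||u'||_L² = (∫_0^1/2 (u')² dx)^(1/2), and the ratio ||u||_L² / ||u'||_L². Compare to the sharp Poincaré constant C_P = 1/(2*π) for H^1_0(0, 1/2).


||u||_L² / ||u'||_L² = 1/(2*π) = C_P.

u(x) = -7/3·sin(2*π·x), so u'(x) = -14*π*cos(2*π*x)/3.
Writing u(x) = A·sin(kπx/L) with A = -7/3 and k = 1, use ∫_0^L sin²(kπx/L) dx = L/2 and ∫_0^L cos²(kπx/L) dx = L/2.
u² = 49/9·sin²(2*π·x) and (u')² = 196*π^2/9·cos²(2*π·x), and each of sin², cos² integrates to L/2 = 1/4 over (0, 1/2).
∫_0^1/2 u² dx = 49/36, so ||u||_L² = 7/6.
∫_0^1/2 (u')² dx = 49*π^2/9, so ||u'||_L² = 7*π/3.
Ratio ||u||_L² / ||u'||_L² = 1/(2*π).
Sharp Poincaré constant on H^1_0(0, 1/2) is C_P = L/π = 1/(2*π), achieved by sin(2*π·x).
This is the k = 1 eigenfunction (up to amplitude), so the ratio equals the sharp Poincaré constant exactly.


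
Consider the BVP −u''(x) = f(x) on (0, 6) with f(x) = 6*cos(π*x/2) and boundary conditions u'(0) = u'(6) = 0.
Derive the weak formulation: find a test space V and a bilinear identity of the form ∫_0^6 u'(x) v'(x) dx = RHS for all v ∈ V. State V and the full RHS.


V = H^1(0, 6) (no boundary constraint on v; u is determined up to an additive constant); weak form: ∫_0^6 u'v' dx = ∫_0^6 (6*cos(π*x/2)) v dx for all v ∈ V.

Multiply both sides by a test function v and integrate from 0 to 6:
  ∫_0^6 −u''(x) v(x) dx = ∫_0^6 f(x) v(x) dx.
Integrate the LHS by parts once:
  ∫_0^6 −u'' v dx = −[u'(x) v(x)]_0^6 + ∫_0^6 u'(x) v'(x) dx.
Thus ∫_0^6 u'(x) v'(x) dx = ∫_0^6 f(x) v(x) dx + [u'(x) v(x)]_0^6.
Choose V so that boundary terms are either known or forced to vanish.
u has homogeneous Neumann: u'(0) = u'(6) = 0. So [u' v]_0^6 = 0·v(6) − 0·v(0) = 0 for any v; take V = H^1(0, 6).
Weak formulation: find u (satisfying any essential BC) such that ∫_0^6 u'(x) v'(x) dx = ∫_0^6 f v dx for all v ∈ V (homogeneous Neumann, so boundary terms vanish).
Substituting f(x) = 6*cos(π*x/2), the right-hand side is ∫_0^6 (6*cos(π*x/2)) v dx.
Compatibility check (pure Neumann): taking v ≡ 1 ∈ V gives 0 = ∫_0^6 f dx + (0) − (0), i.e. ∫_0^6 f dx must equal u'(0) − u'(6) = 0. Indeed ∫_0^6 (6*cos(π*x/2)) dx = 0, so the data are compatible. The solution is then unique only up to an additive constant (fix it e.g. by requiring ∫_0^6 u dx = 0).


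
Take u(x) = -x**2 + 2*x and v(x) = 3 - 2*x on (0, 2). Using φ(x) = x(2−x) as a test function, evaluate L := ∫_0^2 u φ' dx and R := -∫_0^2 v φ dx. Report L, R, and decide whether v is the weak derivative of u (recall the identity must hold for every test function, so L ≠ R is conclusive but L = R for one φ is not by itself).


LHS = 0, RHS = -4/3. No, v is not the weak derivative of u.

u(x) = -x**2 + 2*x, classical derivative u'(x) = 2 - 2*x.
φ(x) = x(2−x), so φ'(x) = 2 - 2*x.
Note φ(0) = φ(2) = 0, so the boundary term u·φ vanishes.
LHS = ∫_0^2 u(x) φ'(x) dx = ∫_0^2 (2*x^3 - 6*x^2 + 4*x) dx. Term by term:
  ∫_0^2 2*x^3 dx = 8;  ∫_0^2 -6*x^2 dx = -16;  ∫_0^2 4*x dx = 8.
Sum: 8 − 16 + 8 = 0.
So LHS = 0.
∫_0^2 v(x) φ(x) dx = ∫_0^2 (2*x^3 - 7*x^2 + 6*x) dx. Term by term:
  ∫_0^2 2*x^3 dx = 8;  ∫_0^2 -7*x^2 dx = -56/3;  ∫_0^2 6*x dx = 12.
Sum: 8 − 56/3 + 12 = 4/3.
So RHS = -∫_0^2 v(x) φ(x) dx = -4/3.
LHS − RHS = 4/3 ≠ 0, so the identity fails.
(For a valid weak derivative the identity must hold for EVERY test function, in particular this one. The failure shows v is NOT the weak derivative of u.)
Correct weak derivative would be u'(x) = 2 - 2*x.


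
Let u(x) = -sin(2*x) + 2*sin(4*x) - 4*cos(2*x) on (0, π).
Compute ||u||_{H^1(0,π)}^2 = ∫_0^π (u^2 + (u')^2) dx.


||u||_{H^1(0,π)}^2 = 153*π/2

u'(x) = 8*sin(2*x) - 2*cos(2*x) + 8*cos(4*x).
Expand u² and (u')² and integrate term by term on (0, π), using: for integers n ≥ 1, ∫_0^π sin²(nx) dx = ∫_0^π cos²(nx) dx = π/2; for n ≠ n', ∫_0^π sin(nx)sin(n'x) dx = ∫_0^π cos(nx)cos(n'x) dx = 0; and by product-to-sum, ∫_0^π sin(nx)cos(n'x) dx = ½∫_0^π [sin((n+n')x) + sin((n−n')x)] dx, which is 0 when n+n' is even and 2n/(n²−n'²) when n+n' is odd (it need not vanish on (0, π)).
  u² squared terms: (-1)²·∫sin(2x)² dx = 1·π/2 = π/2;  (-4)²·∫cos(2x)² dx = 16·π/2 = 8*π;  (2)²·∫sin(4x)² dx = 4·π/2 = 2*π.
  u² cross terms: 2·(-1)·(-4)·∫sin(2x)·cos(2x) dx = 8·(0) = 0;  2·(-1)·(2)·∫sin(2x)·sin(4x) dx = -4·(0) = 0;  2·(-4)·(2)·∫cos(2x)·sin(4x) dx = -16·(0) = 0.
  So ∫_0^π u² dx = π/2 + 8*π + 2*π + 0 + 0 + 0 = 21*π/2.
  (u')² squared terms: (-2)²·∫cos(2x)² dx = 4·π/2 = 2*π;  (8)²·∫cos(4x)² dx = 64·π/2 = 32*π;  (8)²·∫sin(2x)² dx = 64·π/2 = 32*π.
  (u')² cross terms: 2·(-2)·(8)·∫cos(2x)·cos(4x) dx = -32·(0) = 0;  2·(-2)·(8)·∫cos(2x)·sin(2x) dx = -32·(0) = 0;  2·(8)·(8)·∫cos(4x)·sin(2x) dx = 128·(0) = 0.
  So ∫_0^π (u')² dx = 2*π + 32*π + 32*π + 0 + 0 + 0 = 66*π.
||u||_{H^1}^2 = (21*π/2) + (66*π) = 153*π/2.


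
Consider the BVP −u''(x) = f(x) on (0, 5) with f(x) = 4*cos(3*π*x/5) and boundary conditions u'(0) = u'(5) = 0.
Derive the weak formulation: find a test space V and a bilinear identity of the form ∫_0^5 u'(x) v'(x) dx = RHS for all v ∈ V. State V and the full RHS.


V = H^1(0, 5) (no boundary constraint on v; u is determined up to an additive constant); weak form: ∫_0^5 u'v' dx = ∫_0^5 (4*cos(3*π*x/5)) v dx for all v ∈ V.

Multiply both sides by a test function v and integrate from 0 to 5:
  ∫_0^5 −u''(x) v(x) dx = ∫_0^5 f(x) v(x) dx.
Integrate the LHS by parts once:
  ∫_0^5 −u'' v dx = −[u'(x) v(x)]_0^5 + ∫_0^5 u'(x) v'(x) dx.
Thus ∫_0^5 u'(x) v'(x) dx = ∫_0^5 f(x) v(x) dx + [u'(x) v(x)]_0^5.
Choose V so that boundary terms are either known or forced to vanish.
u has homogeneous Neumann: u'(0) = u'(5) = 0. So [u' v]_0^5 = 0·v(5) − 0·v(0) = 0 for any v; take V = H^1(0, 5).
Weak formulation: find u (satisfying any essential BC) such that ∫_0^5 u'(x) v'(x) dx = ∫_0^5 f v dx for all v ∈ V (homogeneous Neumann, so boundary terms vanish).
Substituting f(x) = 4*cos(3*π*x/5), the right-hand side is ∫_0^5 (4*cos(3*π*x/5)) v dx.
Compatibility check (pure Neumann): taking v ≡ 1 ∈ V gives 0 = ∫_0^5 f dx + (0) − (0), i.e. ∫_0^5 f dx must equal u'(0) − u'(5) = 0. Indeed ∫_0^5 (4*cos(3*π*x/5)) dx = 0, so the data are compatible. The solution is then unique only up to an additive constant (fix it e.g. by requiring ∫_0^5 u dx = 0).


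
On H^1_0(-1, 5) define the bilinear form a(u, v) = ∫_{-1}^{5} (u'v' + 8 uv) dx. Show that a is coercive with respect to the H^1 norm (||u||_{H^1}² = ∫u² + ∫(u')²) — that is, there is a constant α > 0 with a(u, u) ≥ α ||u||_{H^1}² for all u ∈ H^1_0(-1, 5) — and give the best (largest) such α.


α = 1

Coercivity of a(·,·) on H^1_0(-1, 5) means a(u, u) ≥ α ||u||_{H^1}² for every u ∈ H^1_0.
The interval has length L = 6, and Poincaré/coercivity depend only on L. Here a(u, u) = ∫(u')² + (8)·∫u².
Here c = 8 ≥ 1, so a(u,u) = ∫(u')² + c∫u² ≥ ∫(u')² + ∫u² = ||u||_{H^1}², i.e. α = 1 works. No larger α is possible: a(u,u) ≥ α||u||_{H^1}² means (1−α)∫(u')² ≥ (α−c)∫u², and for the modes u_n = sin(nπ(x−x₀)/L) (x₀ the left endpoint) one has ∫u_n²/∫(u_n')² = (L/(nπ))² → 0, so a(u_n,u_n)/||u_n||_{H^1}² → 1. Hence the optimal constant is α = 1.
Therefore α = 1.


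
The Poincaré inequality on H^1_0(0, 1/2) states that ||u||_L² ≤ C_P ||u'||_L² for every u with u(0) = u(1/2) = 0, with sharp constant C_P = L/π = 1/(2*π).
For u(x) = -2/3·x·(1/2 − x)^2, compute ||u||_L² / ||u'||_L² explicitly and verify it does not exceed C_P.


||u||_L² / ||u'||_L² = sqrt(14)/28 < C_P = 1/(2*π).

u(x) = -2/3·x·(1/2 − x)^2, so u'(x) = (1 - 6*x)*(2*x - 1)/6.
u(x) = -2/3·x·(1/2 − x)^2 vanishes at x = 0 and x = 1/2, so u ∈ H^1_0(0, 1/2). Differentiate via the product rule and integrate the resulting polynomials term by term.
  ∫_0^1/2 u² dx = ∫_0^1/2 (4*x^6/9 - 8*x^5/9 + 2*x^4/3 - 2*x^3/9 + x^2/36) dx. Term by term:
    ∫_0^1/2 4*x^6/9 dx = 1/2016;  ∫_0^1/2 -8*x^5/9 dx = -1/432;  ∫_0^1/2 2*x^4/3 dx = 1/240;
    ∫_0^1/2 -2*x^3/9 dx = -1/288;  ∫_0^1/2 x^2/36 dx = 1/864.
  Sum: 1/2016 − 1/432 + 1/240 − 1/288 + 1/864 = 1/30240.
  ∫_0^1/2 (u')² dx = ∫_0^1/2 (4*x^4 - 16*x^3/3 + 22*x^2/9 - 4*x/9 + 1/36) dx. Term by term:
    ∫_0^1/2 4*x^4 dx = 1/40;  ∫_0^1/2 -16*x^3/3 dx = -1/12;  ∫_0^1/2 22*x^2/9 dx = 11/108;
    ∫_0^1/2 -4*x/9 dx = -1/18;  ∫_0^1/2 1/36 dx = 1/72.
  Sum: 1/40 − 1/12 + 11/108 − 1/18 + 1/72 = 1/540.
∫_0^1/2 u² dx = 1/30240, so ||u||_L² = sqrt(210)/2520.
∫_0^1/2 (u')² dx = 1/540, so ||u'||_L² = sqrt(15)/90.
Ratio ||u||_L² / ||u'||_L² = sqrt(14)/28.
Sharp Poincaré constant on H^1_0(0, 1/2) is C_P = L/π = 1/(2*π), achieved by sin(2*π·x).
A polynomial bump cannot attain the sharp Poincaré constant (only the first sine eigenfunction does), so the ratio is strictly less than C_P, consistent with ||u||_L² ≤ C_P ||u'||_L².


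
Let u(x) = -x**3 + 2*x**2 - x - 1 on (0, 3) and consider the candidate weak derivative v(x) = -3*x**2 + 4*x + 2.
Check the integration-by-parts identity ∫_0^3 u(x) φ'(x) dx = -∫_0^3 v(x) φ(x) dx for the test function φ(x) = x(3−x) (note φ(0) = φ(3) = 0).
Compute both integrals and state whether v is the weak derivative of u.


LHS = 279/20, RHS = 9/20. No, v is not the weak derivative of u.

u(x) = -x**3 + 2*x**2 - x - 1, classical derivative u'(x) = -3*x**2 + 4*x - 1.
φ(x) = x(3−x), so φ'(x) = 3 - 2*x.
Note φ(0) = φ(3) = 0, so the boundary term u·φ vanishes.
LHS = ∫_0^3 u(x) φ'(x) dx = ∫_0^3 (2*x^4 - 7*x^3 + 8*x^2 - x - 3) dx. Term by term:
  ∫_0^3 2*x^4 dx = 486/5;  ∫_0^3 -7*x^3 dx = -567/4;  ∫_0^3 8*x^2 dx = 72;
  ∫_0^3 -x dx = -9/2;  ∫_0^3 -3 dx = -9.
Sum: 486/5 − 567/4 + 72 − 9/2 − 9 = 279/20.
So LHS = 279/20.
∫_0^3 v(x) φ(x) dx = ∫_0^3 (3*x^4 - 13*x^3 + 10*x^2 + 6*x) dx. Term by term:
  ∫_0^3 3*x^4 dx = 729/5;  ∫_0^3 -13*x^3 dx = -1053/4;  ∫_0^3 10*x^2 dx = 90;
  ∫_0^3 6*x dx = 27.
Sum: 729/5 − 1053/4 + 90 + 27 = -9/20.
So RHS = -∫_0^3 v(x) φ(x) dx = 9/20.
LHS − RHS = 27/2 ≠ 0, so the identity fails.
(For a valid weak derivative the identity must hold for EVERY test function, in particular this one. The failure shows v is NOT the weak derivative of u.)
Correct weak derivative would be u'(x) = -3*x**2 + 4*x - 1.


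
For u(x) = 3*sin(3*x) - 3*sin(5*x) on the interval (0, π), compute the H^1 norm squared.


||u||_{H^1(0,π)}^2 = 162*π

u'(x) = 9*cos(3*x) - 15*cos(5*x).
Expand u² and (u')² and integrate term by term on (0, π), using: for integers n ≥ 1, ∫_0^π sin²(nx) dx = ∫_0^π cos²(nx) dx = π/2; for n ≠ n', ∫_0^π sin(nx)sin(n'x) dx = ∫_0^π cos(nx)cos(n'x) dx = 0; and by product-to-sum, ∫_0^π sin(nx)cos(n'x) dx = ½∫_0^π [sin((n+n')x) + sin((n−n')x)] dx, which is 0 when n+n' is even and 2n/(n²−n'²) when n+n' is odd (it need not vanish on (0, π)).
  u² squared terms: (-3)²·∫sin(5x)² dx = 9·π/2 = 9*π/2;  (3)²·∫sin(3x)² dx = 9·π/2 = 9*π/2.
  u² cross terms: 2·(-3)·(3)·∫sin(5x)·sin(3x) dx = -18·(0) = 0.
  So ∫_0^π u² dx = 9*π/2 + 9*π/2 + 0 = 9*π.
  (u')² squared terms: (-15)²·∫cos(5x)² dx = 225·π/2 = 225*π/2;  (9)²·∫cos(3x)² dx = 81·π/2 = 81*π/2.
  (u')² cross terms: 2·(-15)·(9)·∫cos(5x)·cos(3x) dx = -270·(0) = 0.
  So ∫_0^π (u')² dx = 225*π/2 + 81*π/2 + 0 = 153*π.
||u||_{H^1}^2 = (9*π) + (153*π) = 162*π.


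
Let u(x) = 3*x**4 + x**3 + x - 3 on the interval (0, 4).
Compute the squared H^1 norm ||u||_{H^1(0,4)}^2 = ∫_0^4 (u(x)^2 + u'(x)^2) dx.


||u||_{H^1}^2 = 73897592/105

The H^1 norm (squared) on an interval (0, L) is
  ||u||_{H^1}^2 = ∫_0^L u(x)^2 dx + ∫_0^L u'(x)^2 dx.
Compute u'(x) = 12*x**3 + 3*x**2 + 1.
Then u(x)^2 = 9*x**8 + 6*x**7 + x**6 + 6*x**5 - 16*x**4 - 6*x**3 + x**2 - 6*x + 9 and u'(x)^2 = 144*x**6 + 72*x**5 + 9*x**4 + 24*x**3 + 6*x**2 + 1.
Integrate each monomial from 0 to 4 using ∫_0^4 c·x^n dx = c·4^(n+1)/(n+1):
  ∫_0^4 u(x)^2 dx = ∫_0^4 (9*x^8 + 6*x^7 + x^6 + 6*x^5 - 16*x^4 - 6*x^3 + x^2 - 6*x + 9) dx. Term by term:
    ∫_0^4 9*x^8 dx = 262144;  ∫_0^4 6*x^7 dx = 49152;  ∫_0^4 x^6 dx = 16384/7;
    ∫_0^4 6*x^5 dx = 4096;  ∫_0^4 -16*x^4 dx = -16384/5;  ∫_0^4 -6*x^3 dx = -384;
    ∫_0^4 x^2 dx = 64/3;  ∫_0^4 -6*x dx = -48;  ∫_0^4 9 dx = 36.
  Sum: 262144 + 49152 + 16384/7 + 4096 − 16384/5 − 384 + 64/3 − 48 + 36 = 32978516/105.
  ∫_0^4 u'(x)^2 dx = ∫_0^4 (144*x^6 + 72*x^5 + 9*x^4 + 24*x^3 + 6*x^2 + 1) dx. Term by term:
    ∫_0^4 144*x^6 dx = 2359296/7;  ∫_0^4 72*x^5 dx = 49152;  ∫_0^4 9*x^4 dx = 9216/5;
    ∫_0^4 24*x^3 dx = 1536;  ∫_0^4 6*x^2 dx = 128;  ∫_0^4 1 dx = 4.
  Sum: 2359296/7 + 49152 + 9216/5 + 1536 + 128 + 4 = 13639692/35.
Adding: ||u||_{H^1}^2 = 32978516/105 + 13639692/35 = 73897592/105.


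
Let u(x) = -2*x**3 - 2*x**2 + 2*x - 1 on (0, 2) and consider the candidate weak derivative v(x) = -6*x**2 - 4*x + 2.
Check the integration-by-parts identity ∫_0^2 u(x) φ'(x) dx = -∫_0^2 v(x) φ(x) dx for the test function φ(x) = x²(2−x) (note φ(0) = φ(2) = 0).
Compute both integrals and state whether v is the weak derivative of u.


LHS = 248/15, RHS = 248/15. Yes, v = u' weakly.

u(x) = -2*x**3 - 2*x**2 + 2*x - 1, classical derivative u'(x) = -6*x**2 - 4*x + 2.
φ(x) = x²(2−x), so φ'(x) = x*(4 - 3*x).
Note φ(0) = φ(2) = 0, so the boundary term u·φ vanishes.
LHS = ∫_0^2 u(x) φ'(x) dx = ∫_0^2 (6*x^5 - 2*x^4 - 14*x^3 + 11*x^2 - 4*x) dx. Term by term:
  ∫_0^2 6*x^5 dx = 64;  ∫_0^2 -2*x^4 dx = -64/5;  ∫_0^2 -14*x^3 dx = -56;
  ∫_0^2 11*x^2 dx = 88/3;  ∫_0^2 -4*x dx = -8.
Sum: 64 − 64/5 − 56 + 88/3 − 8 = 248/15.
So LHS = 248/15.
∫_0^2 v(x) φ(x) dx = ∫_0^2 (6*x^5 - 8*x^4 - 10*x^3 + 4*x^2) dx. Term by term:
  ∫_0^2 6*x^5 dx = 64;  ∫_0^2 -8*x^4 dx = -256/5;  ∫_0^2 -10*x^3 dx = -40;
  ∫_0^2 4*x^2 dx = 32/3.
Sum: 64 − 256/5 − 40 + 32/3 = -248/15.
So RHS = -∫_0^2 v(x) φ(x) dx = 248/15.
LHS = RHS, so the identity holds for this test φ.
Moreover u is smooth here and v(x) = u'(x) = -6*x**2 - 4*x + 2 pointwise, so the identity holds for every test function. Hence v is the weak derivative of u.


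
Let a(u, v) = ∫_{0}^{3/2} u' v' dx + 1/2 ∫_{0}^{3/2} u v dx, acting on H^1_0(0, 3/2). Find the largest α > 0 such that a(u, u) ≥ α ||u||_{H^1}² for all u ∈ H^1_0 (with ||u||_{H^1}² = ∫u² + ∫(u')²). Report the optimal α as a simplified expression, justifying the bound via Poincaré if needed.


α = (9 + 8*π^2)/(2*(9 + 4*π^2))

Coercivity of a(·,·) on H^1_0(0, 3/2) means a(u, u) ≥ α ||u||_{H^1}² for every u ∈ H^1_0.
The interval has length L = 3/2, and Poincaré/coercivity depend only on L. Here a(u, u) = ∫(u')² + (1/2)·∫u².
Here 0 < c = 1/2 < 1. The condition a(u,u) ≥ α||u||_{H^1}² reads (1−α)∫(u')² ≥ (α−c)∫u². Any admissible α is ≤ 1 (rapidly oscillating u have ∫u²/∫(u')² → 0), and α = 1 would force 0 ≥ (1−c)∫u², impossible since c < 1; so 1−α > 0. By the sharp Poincaré inequality on H^1_0 of an interval of length L, ∫(u')² ≥ (π/L)²∫u² with equality for the first sine mode sin(π(x−x₀)/L) (x₀ the left endpoint), so the inequality holds for all u iff (1−α)(π/L)² ≥ α − c, i.e. α ≤ ((π/L)² + c)/((π/L)² + 1) = (1 + c(L/π)²)/(1 + (L/π)²). With (π/L)² = 4*π^2/9 and c = 1/2, the largest admissible constant is α = ((π/L)² + c)/((π/L)² + 1).
Simplifying, α = (9 + 8*π^2)/(2*(9 + 4*π^2)).


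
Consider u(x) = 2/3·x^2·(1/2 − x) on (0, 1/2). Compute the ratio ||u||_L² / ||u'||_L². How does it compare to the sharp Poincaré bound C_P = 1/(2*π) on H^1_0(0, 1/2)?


||u||_L² / ||u'||_L² = sqrt(14)/28 < C_P = 1/(2*π).

u(x) = 2/3·x^2·(1/2 − x), so u'(x) = 2*x*(1 - 3*x)/3.
u(x) = 2/3·x^2·(1/2 − x) vanishes at x = 0 and x = 1/2, so u ∈ H^1_0(0, 1/2). Differentiate via the product rule and integrate the resulting polynomials term by term.
  ∫_0^1/2 u² dx = ∫_0^1/2 (4*x^6/9 - 4*x^5/9 + x^4/9) dx. Term by term:
    ∫_0^1/2 4*x^6/9 dx = 1/2016;  ∫_0^1/2 -4*x^5/9 dx = -1/864;  ∫_0^1/2 x^4/9 dx = 1/1440.
  Sum: 1/2016 − 1/864 + 1/1440 = 1/30240.
  ∫_0^1/2 (u')² dx = ∫_0^1/2 (4*x^4 - 8*x^3/3 + 4*x^2/9) dx. Term by term:
    ∫_0^1/2 4*x^4 dx = 1/40;  ∫_0^1/2 -8*x^3/3 dx = -1/24;  ∫_0^1/2 4*x^2/9 dx = 1/54.
  Sum: 1/40 − 1/24 + 1/54 = 1/540.
∫_0^1/2 u² dx = 1/30240, so ||u||_L² = sqrt(210)/2520.
∫_0^1/2 (u')² dx = 1/540, so ||u'||_L² = sqrt(15)/90.
Ratio ||u||_L² / ||u'||_L² = sqrt(14)/28.
Sharp Poincaré constant on H^1_0(0, 1/2) is C_P = L/π = 1/(2*π), achieved by sin(2*π·x).
A polynomial bump cannot attain the sharp Poincaré constant (only the first sine eigenfunction does), so the ratio is strictly less than C_P, consistent with ||u||_L² ≤ C_P ||u'||_L².


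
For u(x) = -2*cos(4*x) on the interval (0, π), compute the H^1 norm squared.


||u||_{H^1(0,π)}^2 = 34*π

u'(x) = 8*sin(4*x).
Expand u² and (u')² and integrate term by term on (0, π), using: for integers n ≥ 1, ∫_0^π sin²(nx) dx = ∫_0^π cos²(nx) dx = π/2; for n ≠ n', ∫_0^π sin(nx)sin(n'x) dx = ∫_0^π cos(nx)cos(n'x) dx = 0; and by product-to-sum, ∫_0^π sin(nx)cos(n'x) dx = ½∫_0^π [sin((n+n')x) + sin((n−n')x)] dx, which is 0 when n+n' is even and 2n/(n²−n'²) when n+n' is odd (it need not vanish on (0, π)).
  u² squared terms: (-2)²·∫cos(4x)² dx = 4·π/2 = 2*π.
  So ∫_0^π u² dx = 2*π.
  (u')² squared terms: (8)²·∫sin(4x)² dx = 64·π/2 = 32*π.
  So ∫_0^π (u')² dx = 32*π.
||u||_{H^1}^2 = (2*π) + (32*π) = 34*π.


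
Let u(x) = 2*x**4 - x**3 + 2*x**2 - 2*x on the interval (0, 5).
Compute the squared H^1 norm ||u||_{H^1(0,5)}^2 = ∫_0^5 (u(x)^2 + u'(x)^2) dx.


||u||_{H^1}^2 = 172998445/126

The H^1 norm (squared) on an interval (0, L) is
  ||u||_{H^1}^2 = ∫_0^L u(x)^2 dx + ∫_0^L u'(x)^2 dx.
Compute u'(x) = 8*x**3 - 3*x**2 + 4*x - 2.
Then u(x)^2 = 4*x**8 - 4*x**7 + 9*x**6 - 12*x**5 + 8*x**4 - 8*x**3 + 4*x**2 and u'(x)^2 = 64*x**6 - 48*x**5 + 73*x**4 - 56*x**3 + 28*x**2 - 16*x + 4.
Integrate each monomial from 0 to 5 using ∫_0^5 c·x^n dx = c·5^(n+1)/(n+1):
  ∫_0^5 u(x)^2 dx = ∫_0^5 (4*x^8 - 4*x^7 + 9*x^6 - 12*x^5 + 8*x^4 - 8*x^3 + 4*x^2) dx. Term by term:
    ∫_0^5 4*x^8 dx = 7812500/9;  ∫_0^5 -4*x^7 dx = -390625/2;  ∫_0^5 9*x^6 dx = 703125/7;
    ∫_0^5 -12*x^5 dx = -31250;  ∫_0^5 8*x^4 dx = 5000;  ∫_0^5 -8*x^3 dx = -1250;
    ∫_0^5 4*x^2 dx = 500/3.
  Sum: 7812500/9 − 390625/2 + 703125/7 − 31250 + 5000 − 1250 + 500/3 = 93977875/126.
  ∫_0^5 u'(x)^2 dx = ∫_0^5 (64*x^6 - 48*x^5 + 73*x^4 - 56*x^3 + 28*x^2 - 16*x + 4) dx. Term by term:
    ∫_0^5 64*x^6 dx = 5000000/7;  ∫_0^5 -48*x^5 dx = -125000;  ∫_0^5 73*x^4 dx = 45625;
    ∫_0^5 -56*x^3 dx = -8750;  ∫_0^5 28*x^2 dx = 3500/3;  ∫_0^5 -16*x dx = -200;
    ∫_0^5 4 dx = 20.
  Sum: 5000000/7 − 125000 + 45625 − 8750 + 3500/3 − 200 + 20 = 13170095/21.
Adding: ||u||_{H^1}^2 = 93977875/126 + 13170095/21 = 172998445/126.


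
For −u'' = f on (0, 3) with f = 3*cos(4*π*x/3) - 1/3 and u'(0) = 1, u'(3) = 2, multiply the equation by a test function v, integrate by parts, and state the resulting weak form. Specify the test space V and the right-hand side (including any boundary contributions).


V = H^1(0, 3) (v unrestricted at boundary; u is determined up to an additive constant); weak form: ∫_0^3 u'v' dx = ∫_0^3 (3*cos(4*π*x/3) - 1/3) v dx + 2·v(3) − v(0) for all v ∈ V.

Multiply both sides by a test function v and integrate from 0 to 3:
  ∫_0^3 −u''(x) v(x) dx = ∫_0^3 f(x) v(x) dx.
Integrate the LHS by parts once:
  ∫_0^3 −u'' v dx = −[u'(x) v(x)]_0^3 + ∫_0^3 u'(x) v'(x) dx.
Thus ∫_0^3 u'(x) v'(x) dx = ∫_0^3 f(x) v(x) dx + [u'(x) v(x)]_0^3.
Choose V so that boundary terms are either known or forced to vanish.
u has inhomogeneous Neumann u'(0) = 1, u'(3) = 2. [u' v]_0^3 = (2)·v(3) − (1)·v(0) = 2·v(3) − v(0). Take V = H^1(0, 3); boundary term becomes part of RHS.
Weak formulation: find u (satisfying any essential BC) such that ∫_0^3 u'(x) v'(x) dx = ∫_0^3 f v dx + 2·v(3) − v(0) for all v ∈ V (Neumann data are natural BCs: they enter the RHS as boundary terms).
Substituting f(x) = 3*cos(4*π*x/3) - 1/3, the right-hand side is ∫_0^3 (3*cos(4*π*x/3) - 1/3) v dx + 2·v(3) − v(0).
Compatibility check (pure Neumann): taking v ≡ 1 ∈ V gives 0 = ∫_0^3 f dx + (2) − (1), i.e. ∫_0^3 f dx must equal u'(0) − u'(3) = -1. Indeed ∫_0^3 (3*cos(4*π*x/3) - 1/3) dx = -1, so the data are compatible. The solution is then unique only up to an additive constant (fix it e.g. by requiring ∫_0^3 u dx = 0).


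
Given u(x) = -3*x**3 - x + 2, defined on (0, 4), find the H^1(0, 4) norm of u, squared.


||u||_{H^1}^2 = 4043348/105

The H^1 norm (squared) on an interval (0, L) is
  ||u||_{H^1}^2 = ∫_0^L u(x)^2 dx + ∫_0^L u'(x)^2 dx.
Compute u'(x) = -9*x**2 - 1.
Then u(x)^2 = 9*x**6 + 6*x**4 - 12*x**3 + x**2 - 4*x + 4 and u'(x)^2 = 81*x**4 + 18*x**2 + 1.
Integrate each monomial from 0 to 4 using ∫_0^4 c·x^n dx = c·4^(n+1)/(n+1):
  ∫_0^4 u(x)^2 dx = ∫_0^4 (9*x^6 + 6*x^4 - 12*x^3 + x^2 - 4*x + 4) dx. Term by term:
    ∫_0^4 9*x^6 dx = 147456/7;  ∫_0^4 6*x^4 dx = 6144/5;  ∫_0^4 -12*x^3 dx = -768;
    ∫_0^4 x^2 dx = 64/3;  ∫_0^4 -4*x dx = -32;  ∫_0^4 4 dx = 16.
  Sum: 147456/7 + 6144/5 − 768 + 64/3 − 32 + 16 = 2260784/105.
  ∫_0^4 u'(x)^2 dx = ∫_0^4 (81*x^4 + 18*x^2 + 1) dx. Term by term:
    ∫_0^4 81*x^4 dx = 82944/5;  ∫_0^4 18*x^2 dx = 384;  ∫_0^4 1 dx = 4.
  Sum: 82944/5 + 384 + 4 = 84884/5.
Adding: ||u||_{H^1}^2 = 2260784/105 + 84884/5 = 4043348/105.


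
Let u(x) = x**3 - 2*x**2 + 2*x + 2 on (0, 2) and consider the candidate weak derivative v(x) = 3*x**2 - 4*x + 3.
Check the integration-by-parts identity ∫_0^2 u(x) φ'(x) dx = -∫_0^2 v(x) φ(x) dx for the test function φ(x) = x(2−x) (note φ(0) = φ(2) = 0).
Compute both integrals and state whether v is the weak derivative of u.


LHS = -32/15, RHS = -52/15. No, v is not the weak derivative of u.

u(x) = x**3 - 2*x**2 + 2*x + 2, classical derivative u'(x) = 3*x**2 - 4*x + 2.
φ(x) = x(2−x), so φ'(x) = 2 - 2*x.
Note φ(0) = φ(2) = 0, so the boundary term u·φ vanishes.
LHS = ∫_0^2 u(x) φ'(x) dx = ∫_0^2 (-2*x^4 + 6*x^3 - 8*x^2 + 4) dx. Term by term:
  ∫_0^2 -2*x^4 dx = -64/5;  ∫_0^2 6*x^3 dx = 24;  ∫_0^2 -8*x^2 dx = -64/3;
  ∫_0^2 4 dx = 8.
Sum: -64/5 + 24 − 64/3 + 8 = -32/15.
So LHS = -32/15.
∫_0^2 v(x) φ(x) dx = ∫_0^2 (-3*x^4 + 10*x^3 - 11*x^2 + 6*x) dx. Term by term:
  ∫_0^2 -3*x^4 dx = -96/5;  ∫_0^2 10*x^3 dx = 40;  ∫_0^2 -11*x^2 dx = -88/3;
  ∫_0^2 6*x dx = 12.
Sum: -96/5 + 40 − 88/3 + 12 = 52/15.
So RHS = -∫_0^2 v(x) φ(x) dx = -52/15.
LHS − RHS = 4/3 ≠ 0, so the identity fails.
(For a valid weak derivative the identity must hold for EVERY test function, in particular this one. The failure shows v is NOT the weak derivative of u.)
Correct weak derivative would be u'(x) = 3*x**2 - 4*x + 2.


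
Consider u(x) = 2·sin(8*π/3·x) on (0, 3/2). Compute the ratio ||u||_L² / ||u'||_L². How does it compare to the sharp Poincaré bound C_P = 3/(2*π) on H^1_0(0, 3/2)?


||u||_L² / ||u'||_L² = 3/(8*π) < C_P = 3/(2*π).

u(x) = 2·sin(8*π/3·x), so u'(x) = 16*π*cos(8*π*x/3)/3.
Writing u(x) = A·sin(kπx/L) with A = 2 and k = 4, use ∫_0^L sin²(kπx/L) dx = L/2 and ∫_0^L cos²(kπx/L) dx = L/2.
u² = 4·sin²(8*π/3·x) and (u')² = 256*π^2/9·cos²(8*π/3·x), and each of sin², cos² integrates to L/2 = 3/4 over (0, 3/2).
∫_0^3/2 u² dx = 3, so ||u||_L² = sqrt(3).
∫_0^3/2 (u')² dx = 64*π^2/3, so ||u'||_L² = 8*sqrt(3)*π/3.
Ratio ||u||_L² / ||u'||_L² = 3/(8*π).
Sharp Poincaré constant on H^1_0(0, 3/2) is C_P = L/π = 3/(2*π), achieved by sin(2*π/3·x).
This is the k = 4 harmonic; the ratio L/(kπ) is strictly less than C_P = L/π, consistent with the sharp inequality ||u||_L² ≤ C_P ||u'||_L².


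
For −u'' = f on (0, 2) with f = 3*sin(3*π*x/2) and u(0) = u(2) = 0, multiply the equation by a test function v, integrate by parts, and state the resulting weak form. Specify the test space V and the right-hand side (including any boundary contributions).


V = H^1_0(0, 2) (so v(0) = v(2) = 0); weak form: ∫_0^2 u'v' dx = ∫_0^2 (3*sin(3*π*x/2)) v dx for all v ∈ V.

Multiply both sides by a test function v and integrate from 0 to 2:
  ∫_0^2 −u''(x) v(x) dx = ∫_0^2 f(x) v(x) dx.
Integrate the LHS by parts once:
  ∫_0^2 −u'' v dx = −[u'(x) v(x)]_0^2 + ∫_0^2 u'(x) v'(x) dx.
Thus ∫_0^2 u'(x) v'(x) dx = ∫_0^2 f(x) v(x) dx + [u'(x) v(x)]_0^2.
Choose V so that boundary terms are either known or forced to vanish.
u is Dirichlet: u(0) = u(2) = 0. Let V = H^1_0(0, 2); then v(0) = v(2) = 0, and [u' v]_0^2 = 0.
Weak formulation: find u (satisfying any essential BC) such that ∫_0^2 u'(x) v'(x) dx = ∫_0^2 f v dx for all v ∈ V.
Substituting f(x) = 3*sin(3*π*x/2), the right-hand side is ∫_0^2 (3*sin(3*π*x/2)) v dx.


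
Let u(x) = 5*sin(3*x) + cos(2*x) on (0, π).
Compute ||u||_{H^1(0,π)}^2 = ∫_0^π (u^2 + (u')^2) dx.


||u||_{H^1(0,π)}^2 = 60 + 255*π/2

u'(x) = -2*sin(2*x) + 15*cos(3*x).
Expand u² and (u')² and integrate term by term on (0, π), using: for integers n ≥ 1, ∫_0^π sin²(nx) dx = ∫_0^π cos²(nx) dx = π/2; for n ≠ n', ∫_0^π sin(nx)sin(n'x) dx = ∫_0^π cos(nx)cos(n'x) dx = 0; and by product-to-sum, ∫_0^π sin(nx)cos(n'x) dx = ½∫_0^π [sin((n+n')x) + sin((n−n')x)] dx, which is 0 when n+n' is even and 2n/(n²−n'²) when n+n' is odd (it need not vanish on (0, π)).
  u² squared terms: (5)²·∫sin(3x)² dx = 25·π/2 = 25*π/2;  (1)²·∫cos(2x)² dx = 1·π/2 = π/2.
  u² cross terms: 2·(5)·(1)·∫sin(3x)·cos(2x) dx = 10·(6/5) = 12.
  So ∫_0^π u² dx = 25*π/2 + π/2 + 12 = 12 + 13*π.
  (u')² squared terms: (-2)²·∫sin(2x)² dx = 4·π/2 = 2*π;  (15)²·∫cos(3x)² dx = 225·π/2 = 225*π/2.
  (u')² cross terms: 2·(-2)·(15)·∫sin(2x)·cos(3x) dx = -60·(-4/5) = 48.
  So ∫_0^π (u')² dx = 2*π + 225*π/2 + 48 = 48 + 229*π/2.
||u||_{H^1}^2 = (12 + 13*π) + (48 + 229*π/2) = 60 + 255*π/2.


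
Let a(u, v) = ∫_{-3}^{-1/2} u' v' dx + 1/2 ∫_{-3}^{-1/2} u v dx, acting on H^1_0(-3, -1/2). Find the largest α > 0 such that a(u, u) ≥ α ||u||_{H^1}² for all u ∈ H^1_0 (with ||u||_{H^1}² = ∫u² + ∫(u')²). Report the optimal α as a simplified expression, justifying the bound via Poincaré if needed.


α = (25 + 8*π^2)/(2*(25 + 4*π^2))

Coercivity of a(·,·) on H^1_0(-3, -1/2) means a(u, u) ≥ α ||u||_{H^1}² for every u ∈ H^1_0.
The interval has length L = 5/2, and Poincaré/coercivity depend only on L. Here a(u, u) = ∫(u')² + (1/2)·∫u².
Here 0 < c = 1/2 < 1. The condition a(u,u) ≥ α||u||_{H^1}² reads (1−α)∫(u')² ≥ (α−c)∫u². Any admissible α is ≤ 1 (rapidly oscillating u have ∫u²/∫(u')² → 0), and α = 1 would force 0 ≥ (1−c)∫u², impossible since c < 1; so 1−α > 0. By the sharp Poincaré inequality on H^1_0 of an interval of length L, ∫(u')² ≥ (π/L)²∫u² with equality for the first sine mode sin(π(x−x₀)/L) (x₀ the left endpoint), so the inequality holds for all u iff (1−α)(π/L)² ≥ α − c, i.e. α ≤ ((π/L)² + c)/((π/L)² + 1) = (1 + c(L/π)²)/(1 + (L/π)²). With (π/L)² = 4*π^2/25 and c = 1/2, the largest admissible constant is α = ((π/L)² + c)/((π/L)² + 1).
Simplifying, α = (25 + 8*π^2)/(2*(25 + 4*π^2)).


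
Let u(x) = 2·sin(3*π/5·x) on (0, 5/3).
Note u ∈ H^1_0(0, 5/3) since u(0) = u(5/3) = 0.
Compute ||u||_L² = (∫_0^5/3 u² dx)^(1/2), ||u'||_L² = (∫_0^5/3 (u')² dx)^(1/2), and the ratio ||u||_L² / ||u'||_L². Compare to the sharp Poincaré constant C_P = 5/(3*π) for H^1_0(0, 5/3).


||u||_L² / ||u'||_L² = 5/(3*π) = C_P.

u(x) = 2·sin(3*π/5·x), so u'(x) = 6*π*cos(3*π*x/5)/5.
Writing u(x) = A·sin(kπx/L) with A = 2 and k = 1, use ∫_0^L sin²(kπx/L) dx = L/2 and ∫_0^L cos²(kπx/L) dx = L/2.
u² = 4·sin²(3*π/5·x) and (u')² = 36*π^2/25·cos²(3*π/5·x), and each of sin², cos² integrates to L/2 = 5/6 over (0, 5/3).
∫_0^5/3 u² dx = 10/3, so ||u||_L² = sqrt(30)/3.
∫_0^5/3 (u')² dx = 6*π^2/5, so ||u'||_L² = sqrt(30)*π/5.
Ratio ||u||_L² / ||u'||_L² = 5/(3*π).
Sharp Poincaré constant on H^1_0(0, 5/3) is C_P = L/π = 5/(3*π), achieved by sin(3*π/5·x).
This is the k = 1 eigenfunction (up to amplitude), so the ratio equals the sharp Poincaré constant exactly.


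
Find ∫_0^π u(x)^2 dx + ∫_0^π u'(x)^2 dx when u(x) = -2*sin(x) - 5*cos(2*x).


||u||_{H^1(0,π)}^2 = -200/3 + 133*π/2

u'(x) = 10*sin(2*x) - 2*cos(x).
Expand u² and (u')² and integrate term by term on (0, π), using: for integers n ≥ 1, ∫_0^π sin²(nx) dx = ∫_0^π cos²(nx) dx = π/2; for n ≠ n', ∫_0^π sin(nx)sin(n'x) dx = ∫_0^π cos(nx)cos(n'x) dx = 0; and by product-to-sum, ∫_0^π sin(nx)cos(n'x) dx = ½∫_0^π [sin((n+n')x) + sin((n−n')x)] dx, which is 0 when n+n' is even and 2n/(n²−n'²) when n+n' is odd (it need not vanish on (0, π)).
  u² squared terms: (-5)²·∫cos(2x)² dx = 25·π/2 = 25*π/2;  (-2)²·∫sin(x)² dx = 4·π/2 = 2*π.
  u² cross terms: 2·(-5)·(-2)·∫cos(2x)·sin(x) dx = 20·(-2/3) = -40/3.
  So ∫_0^π u² dx = 25*π/2 + 2*π − 40/3 = -40/3 + 29*π/2.
  (u')² squared terms: (-2)²·∫cos(x)² dx = 4·π/2 = 2*π;  (10)²·∫sin(2x)² dx = 100·π/2 = 50*π.
  (u')² cross terms: 2·(-2)·(10)·∫cos(x)·sin(2x) dx = -40·(4/3) = -160/3.
  So ∫_0^π (u')² dx = 2*π + 50*π − 160/3 = -160/3 + 52*π.
||u||_{H^1}^2 = (-40/3 + 29*π/2) + (-160/3 + 52*π) = -200/3 + 133*π/2.


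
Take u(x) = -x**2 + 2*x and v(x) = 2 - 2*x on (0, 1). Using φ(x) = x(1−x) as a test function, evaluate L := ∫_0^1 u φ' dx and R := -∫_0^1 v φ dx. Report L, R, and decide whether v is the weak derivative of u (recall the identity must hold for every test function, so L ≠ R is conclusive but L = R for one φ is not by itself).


LHS = -1/6, RHS = -1/6. Yes, v = u' weakly.

u(x) = -x**2 + 2*x, classical derivative u'(x) = 2 - 2*x.
φ(x) = x(1−x), so φ'(x) = 1 - 2*x.
Note φ(0) = φ(1) = 0, so the boundary term u·φ vanishes.
LHS = ∫_0^1 u(x) φ'(x) dx = ∫_0^1 (2*x^3 - 5*x^2 + 2*x) dx. Term by term:
  ∫_0^1 2*x^3 dx = 1/2;  ∫_0^1 -5*x^2 dx = -5/3;  ∫_0^1 2*x dx = 1.
Sum: 1/2 − 5/3 + 1 = -1/6.
So LHS = -1/6.
∫_0^1 v(x) φ(x) dx = ∫_0^1 (2*x^3 - 4*x^2 + 2*x) dx. Term by term:
  ∫_0^1 2*x^3 dx = 1/2;  ∫_0^1 -4*x^2 dx = -4/3;  ∫_0^1 2*x dx = 1.
Sum: 1/2 − 4/3 + 1 = 1/6.
So RHS = -∫_0^1 v(x) φ(x) dx = -1/6.
LHS = RHS, so the identity holds for this test φ.
Moreover u is smooth here and v(x) = u'(x) = 2 - 2*x pointwise, so the identity holds for every test function. Hence v is the weak derivative of u.


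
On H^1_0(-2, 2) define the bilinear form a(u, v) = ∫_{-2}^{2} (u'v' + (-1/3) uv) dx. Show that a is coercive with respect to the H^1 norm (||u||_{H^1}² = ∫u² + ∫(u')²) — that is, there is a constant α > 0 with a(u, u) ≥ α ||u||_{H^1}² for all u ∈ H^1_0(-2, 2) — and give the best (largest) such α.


α = (-16/3 + π^2)/(π^2 + 16)

Coercivity of a(·,·) on H^1_0(-2, 2) means a(u, u) ≥ α ||u||_{H^1}² for every u ∈ H^1_0.
The interval has length L = 4, and Poincaré/coercivity depend only on L. Here a(u, u) = ∫(u')² + (-1/3)·∫u².
Here c = -1/3 < 0 with |c| < (π/L)² = π^2/16, so coercivity still holds. The condition a(u,u) ≥ α||u||_{H^1}² reads (1−α)∫(u')² ≥ (α−c)∫u². Any admissible α is ≤ 1 (rapidly oscillating u have ∫u²/∫(u')² → 0), and α = 1 would force 0 ≥ (1−c)∫u², impossible since c < 1; so 1−α > 0. By the sharp Poincaré inequality on H^1_0 of an interval of length L, ∫(u')² ≥ (π/L)²∫u² with equality for the first sine mode sin(π(x−x₀)/L) (x₀ the left endpoint), so the inequality holds for all u iff (1−α)(π/L)² ≥ α − c, i.e. α ≤ ((π/L)² + c)/((π/L)² + 1) = (1 + c(L/π)²)/(1 + (L/π)²). (Direct route, valid since c ≤ 0: Poincaré gives c∫u² ≥ c(L/π)²∫(u')², so a(u,u) ≥ (1 + c(L/π)²)∫(u')², while ||u||_{H^1}² ≤ (1 + (L/π)²)∫(u')²; dividing yields the same α.) With (π/L)² = π^2/16 and c = -1/3, the largest admissible constant is α = ((π/L)² + c)/((π/L)² + 1).
Simplifying, α = (-16/3 + π^2)/(π^2 + 16).


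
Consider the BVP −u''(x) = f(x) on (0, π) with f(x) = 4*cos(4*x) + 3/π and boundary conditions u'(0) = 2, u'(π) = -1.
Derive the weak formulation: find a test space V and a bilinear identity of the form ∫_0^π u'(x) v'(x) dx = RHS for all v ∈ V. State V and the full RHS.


V = H^1(0, π) (v unrestricted at boundary; u is determined up to an additive constant); weak form: ∫_0^π u'v' dx = ∫_0^π (4*cos(4*x) + 3/π) v dx − v(π) − 2·v(0) for all v ∈ V.

Multiply both sides by a test function v and integrate from 0 to π:
  ∫_0^π −u''(x) v(x) dx = ∫_0^π f(x) v(x) dx.
Integrate the LHS by parts once:
  ∫_0^π −u'' v dx = −[u'(x) v(x)]_0^π + ∫_0^π u'(x) v'(x) dx.
Thus ∫_0^π u'(x) v'(x) dx = ∫_0^π f(x) v(x) dx + [u'(x) v(x)]_0^π.
Choose V so that boundary terms are either known or forced to vanish.
u has inhomogeneous Neumann u'(0) = 2, u'(π) = -1. [u' v]_0^π = (-1)·v(π) − (2)·v(0) = − v(π) − 2·v(0). Take V = H^1(0, π); boundary term becomes part of RHS.
Weak formulation: find u (satisfying any essential BC) such that ∫_0^π u'(x) v'(x) dx = ∫_0^π f v dx − v(π) − 2·v(0) for all v ∈ V (Neumann data are natural BCs: they enter the RHS as boundary terms).
Substituting f(x) = 4*cos(4*x) + 3/π, the right-hand side is ∫_0^π (4*cos(4*x) + 3/π) v dx − v(π) − 2·v(0).
Compatibility check (pure Neumann): taking v ≡ 1 ∈ V gives 0 = ∫_0^π f dx + (-1) − (2), i.e. ∫_0^π f dx must equal u'(0) − u'(π) = 3. Indeed ∫_0^π (4*cos(4*x) + 3/π) dx = 3, so the data are compatible. The solution is then unique only up to an additive constant (fix it e.g. by requiring ∫_0^π u dx = 0).


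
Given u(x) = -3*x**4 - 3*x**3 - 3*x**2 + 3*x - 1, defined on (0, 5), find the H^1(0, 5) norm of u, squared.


||u||_{H^1}^2 = 152457575/28

The H^1 norm (squared) on an interval (0, L) is
  ||u||_{H^1}^2 = ∫_0^L u(x)^2 dx + ∫_0^L u'(x)^2 dx.
Compute u'(x) = -12*x**3 - 9*x**2 - 6*x + 3.
Then u(x)^2 = 9*x**8 + 18*x**7 + 27*x**6 - 3*x**4 - 12*x**3 + 15*x**2 - 6*x + 1 and u'(x)^2 = 144*x**6 + 216*x**5 + 225*x**4 + 36*x**3 - 18*x**2 - 36*x + 9.
Integrate each monomial from 0 to 5 using ∫_0^5 c·x^n dx = c·5^(n+1)/(n+1):
  ∫_0^5 u(x)^2 dx = ∫_0^5 (9*x^8 + 18*x^7 + 27*x^6 - 3*x^4 - 12*x^3 + 15*x^2 - 6*x + 1) dx. Term by term:
    ∫_0^5 9*x^8 dx = 1953125;  ∫_0^5 18*x^7 dx = 3515625/4;  ∫_0^5 27*x^6 dx = 2109375/7;
    ∫_0^5 -3*x^4 dx = -1875;  ∫_0^5 -12*x^3 dx = -1875;  ∫_0^5 15*x^2 dx = 625;
    ∫_0^5 -6*x dx = -75;  ∫_0^5 1 dx = 5.
  Sum: 1953125 + 3515625/4 + 2109375/7 − 1875 − 1875 + 625 − 75 + 5 = 87644915/28.
  ∫_0^5 u'(x)^2 dx = ∫_0^5 (144*x^6 + 216*x^5 + 225*x^4 + 36*x^3 - 18*x^2 - 36*x + 9) dx. Term by term:
    ∫_0^5 144*x^6 dx = 11250000/7;  ∫_0^5 216*x^5 dx = 562500;  ∫_0^5 225*x^4 dx = 140625;
    ∫_0^5 36*x^3 dx = 5625;  ∫_0^5 -18*x^2 dx = -750;  ∫_0^5 -36*x dx = -450;
    ∫_0^5 9 dx = 45.
  Sum: 11250000/7 + 562500 + 140625 + 5625 − 750 − 450 + 45 = 16203165/7.
Adding: ||u||_{H^1}^2 = 87644915/28 + 16203165/7 = 152457575/28.


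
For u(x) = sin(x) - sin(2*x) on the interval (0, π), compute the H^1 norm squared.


||u||_{H^1(0,π)}^2 = 7*π/2

u'(x) = cos(x) - 2*cos(2*x).
Expand u² and (u')² and integrate term by term on (0, π), using: for integers n ≥ 1, ∫_0^π sin²(nx) dx = ∫_0^π cos²(nx) dx = π/2; for n ≠ n', ∫_0^π sin(nx)sin(n'x) dx = ∫_0^π cos(nx)cos(n'x) dx = 0; and by product-to-sum, ∫_0^π sin(nx)cos(n'x) dx = ½∫_0^π [sin((n+n')x) + sin((n−n')x)] dx, which is 0 when n+n' is even and 2n/(n²−n'²) when n+n' is odd (it need not vanish on (0, π)).
  u² squared terms: (-1)²·∫sin(2x)² dx = 1·π/2 = π/2;  (1)²·∫sin(x)² dx = 1·π/2 = π/2.
  u² cross terms: 2·(-1)·(1)·∫sin(2x)·sin(x) dx = -2·(0) = 0.
  So ∫_0^π u² dx = π/2 + π/2 + 0 = π.
  (u')² squared terms: (-2)²·∫cos(2x)² dx = 4·π/2 = 2*π;  (1)²·∫cos(x)² dx = 1·π/2 = π/2.
  (u')² cross terms: 2·(-2)·(1)·∫cos(2x)·cos(x) dx = -4·(0) = 0.
  So ∫_0^π (u')² dx = 2*π + π/2 + 0 = 5*π/2.
||u||_{H^1}^2 = (π) + (5*π/2) = 7*π/2.


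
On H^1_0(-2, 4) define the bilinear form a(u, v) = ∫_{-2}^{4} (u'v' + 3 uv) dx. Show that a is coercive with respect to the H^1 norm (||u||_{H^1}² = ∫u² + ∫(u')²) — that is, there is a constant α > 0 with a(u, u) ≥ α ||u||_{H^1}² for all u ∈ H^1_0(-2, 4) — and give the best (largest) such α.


α = 1

Coercivity of a(·,·) on H^1_0(-2, 4) means a(u, u) ≥ α ||u||_{H^1}² for every u ∈ H^1_0.
The interval has length L = 6, and Poincaré/coercivity depend only on L. Here a(u, u) = ∫(u')² + (3)·∫u².
Here c = 3 ≥ 1, so a(u,u) = ∫(u')² + c∫u² ≥ ∫(u')² + ∫u² = ||u||_{H^1}², i.e. α = 1 works. No larger α is possible: a(u,u) ≥ α||u||_{H^1}² means (1−α)∫(u')² ≥ (α−c)∫u², and for the modes u_n = sin(nπ(x−x₀)/L) (x₀ the left endpoint) one has ∫u_n²/∫(u_n')² = (L/(nπ))² → 0, so a(u_n,u_n)/||u_n||_{H^1}² → 1. Hence the optimal constant is α = 1.
Therefore α = 1.


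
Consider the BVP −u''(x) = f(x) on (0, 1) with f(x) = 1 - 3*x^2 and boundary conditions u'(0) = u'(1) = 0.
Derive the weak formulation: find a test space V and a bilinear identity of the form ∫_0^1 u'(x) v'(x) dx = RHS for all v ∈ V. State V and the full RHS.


V = H^1(0, 1) (no boundary constraint on v; u is determined up to an additive constant); weak form: ∫_0^1 u'v' dx = ∫_0^1 (1 - 3*x^2) v dx for all v ∈ V.

Multiply both sides by a test function v and integrate from 0 to 1:
  ∫_0^1 −u''(x) v(x) dx = ∫_0^1 f(x) v(x) dx.
Integrate the LHS by parts once:
  ∫_0^1 −u'' v dx = −[u'(x) v(x)]_0^1 + ∫_0^1 u'(x) v'(x) dx.
Thus ∫_0^1 u'(x) v'(x) dx = ∫_0^1 f(x) v(x) dx + [u'(x) v(x)]_0^1.
Choose V so that boundary terms are either known or forced to vanish.
u has homogeneous Neumann: u'(0) = u'(1) = 0. So [u' v]_0^1 = 0·v(1) − 0·v(0) = 0 for any v; take V = H^1(0, 1).
Weak formulation: find u (satisfying any essential BC) such that ∫_0^1 u'(x) v'(x) dx = ∫_0^1 f v dx for all v ∈ V (homogeneous Neumann, so boundary terms vanish).
Substituting f(x) = 1 - 3*x^2, the right-hand side is ∫_0^1 (1 - 3*x^2) v dx.
Compatibility check (pure Neumann): taking v ≡ 1 ∈ V gives 0 = ∫_0^1 f dx + (0) − (0), i.e. ∫_0^1 f dx must equal u'(0) − u'(1) = 0. Indeed ∫_0^1 (1 - 3*x^2) dx = 0, so the data are compatible. The solution is then unique only up to an additive constant (fix it e.g. by requiring ∫_0^1 u dx = 0).


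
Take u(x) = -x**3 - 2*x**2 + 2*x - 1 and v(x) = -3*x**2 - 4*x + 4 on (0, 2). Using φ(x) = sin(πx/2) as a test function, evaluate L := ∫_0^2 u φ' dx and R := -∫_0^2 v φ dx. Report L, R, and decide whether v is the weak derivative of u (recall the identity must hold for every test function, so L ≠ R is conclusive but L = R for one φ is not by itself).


LHS = -96/π^3 + 32/π, RHS = -96/π^3 + 24/π. No, v is not the weak derivative of u.

u(x) = -x**3 - 2*x**2 + 2*x - 1, classical derivative u'(x) = -3*x**2 - 4*x + 2.
φ(x) = sin(πx/2), so φ'(x) = π*cos(π*x/2)/2.
Note φ(0) = φ(2) = 0, so the boundary term u·φ vanishes.
LHS = ∫_0^2 u(x) φ'(x) dx = ∫_0^2 (-π*x^3*cos(π*x/2)/2 - π*x^2*cos(π*x/2) + π*x*cos(π*x/2) - π*cos(π*x/2)/2) dx. Term by term:
  ∫_0^2 -π*cos(π*x/2)/2 dx = 0;  ∫_0^2 π*x*cos(π*x/2) dx = -8/π;  ∫_0^2 -π*x^2*cos(π*x/2) dx = 16/π;
  ∫_0^2 -π*x^3*cos(π*x/2)/2 dx = -96/π^3 + 24/π.
Sum: 0 − 8/π + 16/π + -96/π^3 + 24/π = -96/π^3 + 32/π.
So LHS = -96/π^3 + 32/π.
∫_0^2 v(x) φ(x) dx = ∫_0^2 (-3*x^2*sin(π*x/2) - 4*x*sin(π*x/2) + 4*sin(π*x/2)) dx. Term by term:
  ∫_0^2 4*sin(π*x/2) dx = 16/π;  ∫_0^2 -4*x*sin(π*x/2) dx = -16/π;  ∫_0^2 -3*x^2*sin(π*x/2) dx = -24/π + 96/π^3.
Sum: 16/π − 16/π + -24/π + 96/π^3 = -24/π + 96/π^3.
So RHS = -∫_0^2 v(x) φ(x) dx = -96/π^3 + 24/π.
LHS − RHS = 8/π ≠ 0, so the identity fails.
(For a valid weak derivative the identity must hold for EVERY test function, in particular this one. The failure shows v is NOT the weak derivative of u.)
Correct weak derivative would be u'(x) = -3*x**2 - 4*x + 2.
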